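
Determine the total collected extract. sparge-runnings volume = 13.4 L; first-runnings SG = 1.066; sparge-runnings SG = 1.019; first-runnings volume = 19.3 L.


total = Σ (SG_i − 1)·1000·V_i
first = (1.066 − 1)·1000·19.3 = 1273.8000
sparge = (1.019 − 1)·1000·13.4 = 254.6000
total = 1273.8000 + 254.6000

1528.4000 gravity·L


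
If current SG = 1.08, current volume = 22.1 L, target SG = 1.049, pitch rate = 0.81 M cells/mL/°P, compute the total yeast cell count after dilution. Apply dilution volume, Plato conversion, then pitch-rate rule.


V_w = V·((SG_c−1)/(SG_t−1)−1);  °P = 259 − 259/SG_t;  cells = rate·(V+V_w)·°P
V_w = 22.1·((1.08−1)/(1.049−1)−1) = 13.9816
V_final = 22.1 + 13.9816 = 36.0816
°P = 259 − 259/1.049 = 12.0982
cells = 0.81·36.0816·12.0982

353.5831 billion cells


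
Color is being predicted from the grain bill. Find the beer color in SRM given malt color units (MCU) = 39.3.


SRM = 1.4922 · MCU^0.6859
SRM = 1.4922 · 39.3^0.6859

18.5106 SRM


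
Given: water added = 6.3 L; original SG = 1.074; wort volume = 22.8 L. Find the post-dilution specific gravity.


SG_new = 1 + (SG_old − 1)·V_old/(V_old + V_water)
pts = (1.074 − 1)·1000·22.8/(22.8 + 6.3) = 57.9794
SG_new = 1 + 57.9794/1000

1.0580


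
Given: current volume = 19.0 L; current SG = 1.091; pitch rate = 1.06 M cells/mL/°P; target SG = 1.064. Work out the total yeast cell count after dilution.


V_w = V·((SG_c−1)/(SG_t−1)−1);  °P = 259 − 259/SG_t;  cells = rate·(V+V_w)·°P
V_w = 19.0·((1.091−1)/(1.064−1)−1) = 8.0156
V_final = 19.0 + 8.0156 = 27.0156
°P = 259 − 259/1.064 = 15.5789
cells = 1.06·27.0156·15.5789

446.1275 billion cells


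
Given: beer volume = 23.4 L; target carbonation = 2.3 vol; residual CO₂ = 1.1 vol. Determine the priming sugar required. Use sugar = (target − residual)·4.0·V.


sugar = (2.3 − 1.1)·4.0·23.4

112.3200 g


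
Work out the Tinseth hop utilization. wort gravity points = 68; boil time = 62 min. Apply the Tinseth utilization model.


U = 1.65·0.000125^(GP/1000) · (1 − e^(−0.04·t))/4.15
bigness = 1.65·0.000125^(68/1000) = 0.8955
boil_factor = (1 − e^(−0.04·62))/4.15 = 0.2208
U = 0.8955 · 0.2208

0.1977


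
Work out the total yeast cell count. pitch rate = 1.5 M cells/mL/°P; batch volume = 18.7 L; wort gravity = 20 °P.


cells (billions) = rate · V_L · °P
cells = 1.5 · 18.7 · 20

561.0000 billion cells


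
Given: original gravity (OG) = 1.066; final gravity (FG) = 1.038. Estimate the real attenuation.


AA = (OG−FG)/(OG−1)·100;  RA = AA·0.8192
AA = (1.066 − 1.038)/(1.066 − 1)·100 = 42.4242
RA = 42.4242·0.8192

34.7539 %


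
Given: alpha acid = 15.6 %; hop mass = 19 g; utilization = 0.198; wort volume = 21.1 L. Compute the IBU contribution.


IBU = (α/100)·mass·U·1000 / V
IBU = (15.6/100)·19·0.198·1000 / 21.1

27.8138 IBU


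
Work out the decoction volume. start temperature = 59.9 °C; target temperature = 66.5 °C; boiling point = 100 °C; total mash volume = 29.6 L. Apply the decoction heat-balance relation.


V_dec = V_total·(T_target − T_start)/(T_boil − T_start)
V_dec = 29.6·(66.5 − 59.9)/(100 − 59.9)

4.8718 L


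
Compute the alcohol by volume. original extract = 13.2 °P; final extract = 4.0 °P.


SG = 259/(259 − P);  ABV = (OG − FG)·131.25
OG = 259/(259 − 13.2) = 1.0537
FG = 259/(259 − 4.0) = 1.0157
ABV = (1.0537 − 1.0157)·131.25

4.9896 % ABV


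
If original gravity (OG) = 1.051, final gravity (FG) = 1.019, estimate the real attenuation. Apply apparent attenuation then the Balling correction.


AA = (OG−FG)/(OG−1)·100;  RA = AA·0.8192
AA = (1.051 − 1.019)/(1.051 − 1)·100 = 62.7451
RA = 62.7451·0.8192

51.4008 %


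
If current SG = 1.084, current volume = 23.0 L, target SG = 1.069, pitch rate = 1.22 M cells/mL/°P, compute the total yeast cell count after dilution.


V_w = V·((SG_c−1)/(SG_t−1)−1);  °P = 259 − 259/SG_t;  cells = rate·(V+V_w)·°P
V_w = 23.0·((1.084−1)/(1.069−1)−1) = 5.0000
V_final = 23.0 + 5.0000 = 28.0000
°P = 259 − 259/1.069 = 16.7175
cells = 1.22·28.0000·16.7175

571.0696 billion cells


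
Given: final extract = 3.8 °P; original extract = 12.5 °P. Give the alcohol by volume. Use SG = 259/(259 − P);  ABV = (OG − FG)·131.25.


OG = 259/(259 − 12.5) = 1.0507
FG = 259/(259 − 3.8) = 1.0149
ABV = (1.0507 − 1.0149)·131.25

4.7013 % ABV


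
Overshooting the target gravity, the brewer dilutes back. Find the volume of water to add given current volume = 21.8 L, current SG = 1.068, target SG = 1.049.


V_water = V·((SG_curr − 1)/(SG_target − 1) − 1)
V_water = 21.8·((1.068 − 1)/(1.049 − 1) − 1)

8.4531 L


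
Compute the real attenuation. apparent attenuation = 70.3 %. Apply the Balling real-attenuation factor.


RA = AA · 0.8192
RA = 70.3 · 0.8192

57.5898 %


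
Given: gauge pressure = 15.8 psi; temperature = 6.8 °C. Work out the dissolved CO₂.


vols = (P + 14.695)·(0.01821 + 0.09011·e^(−0.04·T))
vols = (15.8 + 14.695)·(0.01821 + 0.09011·e^(−0.04·6.8))

2.6488 volumes


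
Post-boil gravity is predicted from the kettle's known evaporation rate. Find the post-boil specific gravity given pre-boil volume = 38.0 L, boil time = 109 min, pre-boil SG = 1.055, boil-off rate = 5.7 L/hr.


V_post = V_pre − rate·(t/60);  SG_post = 1 + (SG_pre−1)·V_pre/V_post
V_post = 38.0 − 5.7·(109/60) = 27.6450
SG_post = 1 + (1.055 − 1)·38.0/27.6450

1.0756


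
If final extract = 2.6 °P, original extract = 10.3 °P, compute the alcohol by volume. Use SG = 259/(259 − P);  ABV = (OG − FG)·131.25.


OG = 259/(259 − 10.3) = 1.0414
FG = 259/(259 − 2.6) = 1.0101
ABV = (1.0414 − 1.0101)·131.25

4.1048 % ABV


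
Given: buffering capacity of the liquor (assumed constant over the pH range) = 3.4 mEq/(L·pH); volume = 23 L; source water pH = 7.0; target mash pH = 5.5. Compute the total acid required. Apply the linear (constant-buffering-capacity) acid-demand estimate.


acid = buffering capacity · (pH_source − pH_target) · V
acid = 3.4 · (7.0 − 5.5) · 23

117.3000 mEq


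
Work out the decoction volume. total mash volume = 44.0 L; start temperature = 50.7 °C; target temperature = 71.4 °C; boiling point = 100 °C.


V_dec = V_total·(T_target − T_start)/(T_boil − T_start)
V_dec = 44.0·(71.4 − 50.7)/(100 − 50.7)

18.4746 L


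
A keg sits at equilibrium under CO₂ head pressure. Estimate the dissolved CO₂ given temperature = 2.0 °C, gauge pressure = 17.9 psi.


vols = (P + 14.695)·(0.01821 + 0.09011·e^(−0.04·T))
vols = (17.9 + 14.695)·(0.01821 + 0.09011·e^(−0.04·2.0))

3.3049 volumes


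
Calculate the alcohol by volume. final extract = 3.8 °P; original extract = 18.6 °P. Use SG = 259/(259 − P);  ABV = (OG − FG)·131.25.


OG = 259/(259 − 18.6) = 1.0774
FG = 259/(259 − 3.8) = 1.0149
ABV = (1.0774 − 1.0149)·131.25

8.2006 % ABV


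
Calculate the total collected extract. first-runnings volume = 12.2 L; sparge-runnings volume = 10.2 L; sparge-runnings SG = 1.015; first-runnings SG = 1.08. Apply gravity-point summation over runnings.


total = Σ (SG_i − 1)·1000·V_i
first = (1.08 − 1)·1000·12.2 = 976.0000
sparge = (1.015 − 1)·1000·10.2 = 153.0000
total = 976.0000 + 153.0000

1129.0000 gravity·L


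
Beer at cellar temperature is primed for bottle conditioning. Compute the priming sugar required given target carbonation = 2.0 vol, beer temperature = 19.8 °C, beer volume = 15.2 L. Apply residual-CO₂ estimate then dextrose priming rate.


residual = 14.695·(0.01821 + 0.09011·e^(−0.04·T));  sugar = (target − residual)·4.0·V
residual = 14.695·(0.01821 + 0.09011·e^(−0.04·19.8)) = 0.8674
sugar = (2.0 − 0.8674)·4.0·15.2

68.8644 g


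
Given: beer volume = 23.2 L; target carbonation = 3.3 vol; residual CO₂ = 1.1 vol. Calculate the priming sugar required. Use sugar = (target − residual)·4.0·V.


sugar = (3.3 − 1.1)·4.0·23.2

204.1600 g


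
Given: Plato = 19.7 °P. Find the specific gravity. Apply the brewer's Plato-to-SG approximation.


SG = 259/(259 − P)
SG = 259/(259 − 19.7)

1.0823


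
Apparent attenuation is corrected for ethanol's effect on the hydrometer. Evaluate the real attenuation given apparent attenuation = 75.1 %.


RA = AA · 0.8192
RA = 75.1 · 0.8192

61.5219 %


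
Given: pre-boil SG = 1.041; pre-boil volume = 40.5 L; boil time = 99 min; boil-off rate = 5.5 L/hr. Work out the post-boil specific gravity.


V_post = V_pre − rate·(t/60);  SG_post = 1 + (SG_pre−1)·V_pre/V_post
V_post = 40.5 − 5.5·(99/60) = 31.4250
SG_post = 1 + (1.041 − 1)·40.5/31.4250

1.0528


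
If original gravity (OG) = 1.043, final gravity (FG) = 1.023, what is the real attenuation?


AA = (OG−FG)/(OG−1)·100;  RA = AA·0.8192
AA = (1.043 − 1.023)/(1.043 − 1)·100 = 46.5116
RA = 46.5116·0.8192

38.1023 %


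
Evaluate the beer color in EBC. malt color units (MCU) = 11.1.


SRM = 1.4922·MCU^0.6859;  EBC = SRM·1.97
SRM = 1.4922·11.1^0.6859 = 7.7770
EBC = 7.7770·1.97

15.3208 EBC


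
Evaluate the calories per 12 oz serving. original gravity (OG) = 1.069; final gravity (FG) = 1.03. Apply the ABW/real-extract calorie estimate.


ABW = (OG−FG)·131.25·0.79/FG;  °P = 259 − 259/SG (for OG→OE and FG→AE);  RE = 0.1808·OE + 0.8192·AE;  Cal = (6.9·ABW + 4·(RE−0.1))·FG·3.55
ABW = (1.069 − 1.03)·131.25·0.79/1.03 = 3.9260
OE = 259 − 259/1.069 = 16.7175 °P
AE = 259 − 259/1.03 = 7.5437 °P
RE = 0.1808·16.7175 + 0.8192·7.5437 = 9.2023 °P
Cal = (6.9·3.9260 + 4·(9.2023−0.1))·1.03·3.55

232.1836 kcal


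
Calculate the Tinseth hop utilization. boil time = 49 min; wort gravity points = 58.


U = 1.65·0.000125^(GP/1000) · (1 − e^(−0.04·t))/4.15
bigness = 1.65·0.000125^(58/1000) = 0.9797
boil_factor = (1 − e^(−0.04·49))/4.15 = 0.2070
U = 0.9797 · 0.2070

0.2028


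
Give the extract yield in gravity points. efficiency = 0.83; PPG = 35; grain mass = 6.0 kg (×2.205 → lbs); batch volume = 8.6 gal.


points = lbs × PPG × eff / vol
lbs = 6.0 × 2.205 = 13.2300
points = 13.2300 × 35 × 0.83 / 8.6

44.6897 points


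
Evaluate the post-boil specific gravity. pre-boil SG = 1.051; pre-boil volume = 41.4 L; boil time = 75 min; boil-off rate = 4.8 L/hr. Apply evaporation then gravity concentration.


V_post = V_pre − rate·(t/60);  SG_post = 1 + (SG_pre−1)·V_pre/V_post
V_post = 41.4 − 4.8·(75/60) = 35.4000
SG_post = 1 + (1.051 − 1)·41.4/35.4000

1.0596


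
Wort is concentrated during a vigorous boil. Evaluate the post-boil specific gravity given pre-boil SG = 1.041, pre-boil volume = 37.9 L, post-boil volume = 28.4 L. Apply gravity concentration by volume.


SG_post = 1 + (SG_pre − 1)·V_pre/V_post
pts_pre = (1.041 − 1)·1000 = 41.0000
pts_post = 41.0000·37.9/28.4 = 54.7148
SG_post = 1 + 54.7148/1000

1.0547


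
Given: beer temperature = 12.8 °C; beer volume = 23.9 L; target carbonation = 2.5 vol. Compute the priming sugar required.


residual = 14.695·(0.01821 + 0.09011·e^(−0.04·T));  sugar = (target − residual)·4.0·V
residual = 14.695·(0.01821 + 0.09011·e^(−0.04·12.8)) = 1.0612
sugar = (2.5 − 1.0612)·4.0·23.9

137.5528 g


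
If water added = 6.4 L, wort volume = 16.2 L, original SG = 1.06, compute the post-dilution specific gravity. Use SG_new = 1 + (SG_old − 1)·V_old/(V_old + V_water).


pts = (1.06 − 1)·1000·16.2/(16.2 + 6.4) = 43.0088
SG_new = 1 + 43.0088/1000

1.0430


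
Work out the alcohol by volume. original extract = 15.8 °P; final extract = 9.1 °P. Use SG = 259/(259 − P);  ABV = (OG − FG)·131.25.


OG = 259/(259 − 15.8) = 1.0650
FG = 259/(259 − 9.1) = 1.0364
ABV = (1.0650 − 1.0364)·131.25

3.7475 % ABV


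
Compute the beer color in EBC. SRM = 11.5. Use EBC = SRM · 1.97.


EBC = 11.5 · 1.97

22.6550 EBC


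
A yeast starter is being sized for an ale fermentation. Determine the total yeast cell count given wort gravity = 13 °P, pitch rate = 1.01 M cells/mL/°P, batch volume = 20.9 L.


cells (billions) = rate · V_L · °P
cells = 1.01 · 20.9 · 13

274.4170 billion cells


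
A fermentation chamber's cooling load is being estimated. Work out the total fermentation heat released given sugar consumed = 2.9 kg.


Q = m_sugar · 590 kJ/kg
Q = 2.9 · 590

1711.0000 kJ


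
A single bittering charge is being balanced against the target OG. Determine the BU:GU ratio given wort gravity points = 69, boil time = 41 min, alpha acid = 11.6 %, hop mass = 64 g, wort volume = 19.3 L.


U = 1.65·0.000125^(GP/1000)·(1−e^(−0.04t))/4.15;  IBU = (α/100)·m·U·1000/V;  BU:GU = IBU/GP
U = 1.65·0.000125^(69/1000)·(1−e^(−0.04·41))/4.15 = 0.1724
IBU = (11.6/100)·64·0.1724·1000/19.3 = 66.3054
BU:GU = 66.3054/69

0.9609


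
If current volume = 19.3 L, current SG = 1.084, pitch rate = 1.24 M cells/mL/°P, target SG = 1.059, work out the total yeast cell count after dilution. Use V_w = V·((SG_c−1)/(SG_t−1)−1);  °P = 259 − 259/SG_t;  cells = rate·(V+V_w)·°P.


V_w = 19.3·((1.084−1)/(1.059−1)−1) = 8.1780
V_final = 19.3 + 8.1780 = 27.4780
°P = 259 − 259/1.059 = 14.4297
cells = 1.24·27.4780·14.4297

491.6568 billion cells


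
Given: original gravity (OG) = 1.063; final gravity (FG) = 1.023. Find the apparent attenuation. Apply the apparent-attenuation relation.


AA = (OG − FG)/(OG − 1) · 100
AA = (1.063 − 1.023)/(1.063 − 1) · 100

63.4921 %


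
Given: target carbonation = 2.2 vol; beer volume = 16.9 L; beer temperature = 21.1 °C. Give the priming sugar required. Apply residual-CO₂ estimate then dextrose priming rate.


residual = 14.695·(0.01821 + 0.09011·e^(−0.04·T));  sugar = (target − residual)·4.0·V
residual = 14.695·(0.01821 + 0.09011·e^(−0.04·21.1)) = 0.8370
sugar = (2.2 − 0.8370)·4.0·16.9

92.1408 g


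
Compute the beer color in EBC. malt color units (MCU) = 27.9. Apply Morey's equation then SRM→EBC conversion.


SRM = 1.4922·MCU^0.6859;  EBC = SRM·1.97
SRM = 1.4922·27.9^0.6859 = 14.6341
EBC = 14.6341·1.97

28.8292 EBC


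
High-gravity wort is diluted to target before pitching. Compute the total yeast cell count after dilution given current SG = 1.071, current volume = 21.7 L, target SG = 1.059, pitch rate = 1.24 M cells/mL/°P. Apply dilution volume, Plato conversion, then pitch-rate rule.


V_w = V·((SG_c−1)/(SG_t−1)−1);  °P = 259 − 259/SG_t;  cells = rate·(V+V_w)·°P
V_w = 21.7·((1.071−1)/(1.059−1)−1) = 4.4136
V_final = 21.7 + 4.4136 = 26.1136
°P = 259 − 259/1.059 = 14.4297
cells = 1.24·26.1136·14.4297

467.2438 billion cells


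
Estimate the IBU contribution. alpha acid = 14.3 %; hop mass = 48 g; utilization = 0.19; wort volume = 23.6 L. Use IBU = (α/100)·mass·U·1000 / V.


IBU = (14.3/100)·48·0.19·1000 / 23.6

55.2610 IBU


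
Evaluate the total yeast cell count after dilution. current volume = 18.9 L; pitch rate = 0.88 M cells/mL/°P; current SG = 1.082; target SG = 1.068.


V_w = V·((SG_c−1)/(SG_t−1)−1);  °P = 259 − 259/SG_t;  cells = rate·(V+V_w)·°P
V_w = 18.9·((1.082−1)/(1.068−1)−1) = 3.8912
V_final = 18.9 + 3.8912 = 22.7912
°P = 259 − 259/1.068 = 16.4906
cells = 0.88·22.7912·16.4906

330.7401 billion cells


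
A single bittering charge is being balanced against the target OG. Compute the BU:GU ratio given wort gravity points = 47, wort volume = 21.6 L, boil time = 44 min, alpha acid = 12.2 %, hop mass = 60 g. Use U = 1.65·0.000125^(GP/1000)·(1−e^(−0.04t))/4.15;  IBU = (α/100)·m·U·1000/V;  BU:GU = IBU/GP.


U = 1.65·0.000125^(47/1000)·(1−e^(−0.04·44))/4.15 = 0.2158
IBU = (12.2/100)·60·0.2158·1000/21.6 = 73.1231
BU:GU = 73.1231/47

1.5558


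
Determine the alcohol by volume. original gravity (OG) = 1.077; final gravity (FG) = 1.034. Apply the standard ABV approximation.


ABV = (OG − FG) · 131.25
ABV = (1.077 − 1.034) · 131.25

5.6437 % ABV


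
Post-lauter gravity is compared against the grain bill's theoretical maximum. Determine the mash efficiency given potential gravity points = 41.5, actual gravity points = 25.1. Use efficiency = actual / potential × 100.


efficiency = 25.1 / 41.5 × 100

60.4819 %


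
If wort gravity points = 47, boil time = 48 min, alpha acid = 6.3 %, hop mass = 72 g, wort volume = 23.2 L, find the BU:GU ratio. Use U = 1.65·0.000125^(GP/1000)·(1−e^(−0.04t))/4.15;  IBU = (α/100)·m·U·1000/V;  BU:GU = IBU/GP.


U = 1.65·0.000125^(47/1000)·(1−e^(−0.04·48))/4.15 = 0.2224
IBU = (6.3/100)·72·0.2224·1000/23.2 = 43.4835
BU:GU = 43.4835/47

0.9252


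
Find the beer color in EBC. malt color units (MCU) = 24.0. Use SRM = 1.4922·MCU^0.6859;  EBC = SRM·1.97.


SRM = 1.4922·24.0^0.6859 = 13.1982
EBC = 13.1982·1.97

26.0004 EBC


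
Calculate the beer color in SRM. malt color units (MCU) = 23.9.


SRM = 1.4922 · MCU^0.6859
SRM = 1.4922 · 23.9^0.6859

13.1604 SRM


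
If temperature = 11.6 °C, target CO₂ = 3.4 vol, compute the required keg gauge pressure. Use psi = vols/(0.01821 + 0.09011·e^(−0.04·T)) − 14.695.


psi = 3.4/(0.01821 + 0.09011·e^(−0.04·11.6)) − 14.695

30.7183 psi


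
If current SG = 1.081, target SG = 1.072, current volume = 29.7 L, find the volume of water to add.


V_water = V·((SG_curr − 1)/(SG_target − 1) − 1)
V_water = 29.7·((1.081 − 1)/(1.072 − 1) − 1)

3.7125 L


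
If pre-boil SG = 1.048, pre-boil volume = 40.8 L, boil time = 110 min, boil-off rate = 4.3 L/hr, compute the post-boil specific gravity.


V_post = V_pre − rate·(t/60);  SG_post = 1 + (SG_pre−1)·V_pre/V_post
V_post = 40.8 − 4.3·(110/60) = 32.9167
SG_post = 1 + (1.048 − 1)·40.8/32.9167

1.0595


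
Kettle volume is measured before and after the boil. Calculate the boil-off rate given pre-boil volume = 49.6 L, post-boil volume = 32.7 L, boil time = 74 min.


rate = (V_pre − V_post) / (t_min/60)
rate = (49.6 − 32.7) / (74/60)

13.7027 L/hr


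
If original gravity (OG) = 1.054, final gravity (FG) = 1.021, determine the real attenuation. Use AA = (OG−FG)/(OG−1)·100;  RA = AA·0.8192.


AA = (1.054 − 1.021)/(1.054 − 1)·100 = 61.1111
RA = 61.1111·0.8192

50.0622 %


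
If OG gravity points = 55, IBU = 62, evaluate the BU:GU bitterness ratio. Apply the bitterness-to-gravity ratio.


BU:GU = IBU / OG_points
BU:GU = 62 / 55

1.1273


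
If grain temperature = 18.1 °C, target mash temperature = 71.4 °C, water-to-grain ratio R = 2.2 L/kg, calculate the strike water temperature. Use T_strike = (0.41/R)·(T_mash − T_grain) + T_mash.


T_strike = (0.41/2.2)·(71.4 − 18.1) + 71.4

81.3332 °C


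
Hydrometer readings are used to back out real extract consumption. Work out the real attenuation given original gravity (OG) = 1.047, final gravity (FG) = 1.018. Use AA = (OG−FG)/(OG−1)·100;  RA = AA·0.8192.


AA = (1.047 − 1.018)/(1.047 − 1)·100 = 61.7021
RA = 61.7021·0.8192

50.5464 %


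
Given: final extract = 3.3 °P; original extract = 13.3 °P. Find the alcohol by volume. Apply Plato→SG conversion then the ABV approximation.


SG = 259/(259 − P);  ABV = (OG − FG)·131.25
OG = 259/(259 − 13.3) = 1.0541
FG = 259/(259 − 3.3) = 1.0129
ABV = (1.0541 − 1.0129)·131.25

5.4108 % ABV


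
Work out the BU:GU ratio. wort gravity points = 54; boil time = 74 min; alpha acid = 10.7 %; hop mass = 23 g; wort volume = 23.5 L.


U = 1.65·0.000125^(GP/1000)·(1−e^(−0.04t))/4.15;  IBU = (α/100)·m·U·1000/V;  BU:GU = IBU/GP
U = 1.65·0.000125^(54/1000)·(1−e^(−0.04·74))/4.15 = 0.2320
IBU = (10.7/100)·23·0.2320·1000/23.5 = 24.2999
BU:GU = 24.2999/54

0.4500


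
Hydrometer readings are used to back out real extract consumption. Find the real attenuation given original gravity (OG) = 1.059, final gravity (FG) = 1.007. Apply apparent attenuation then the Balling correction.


AA = (OG−FG)/(OG−1)·100;  RA = AA·0.8192
AA = (1.059 − 1.007)/(1.059 − 1)·100 = 88.1356
RA = 88.1356·0.8192

72.2007 %


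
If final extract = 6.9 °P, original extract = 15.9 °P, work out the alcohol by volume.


SG = 259/(259 − P);  ABV = (OG − FG)·131.25
OG = 259/(259 − 15.9) = 1.0654
FG = 259/(259 − 6.9) = 1.0274
ABV = (1.0654 − 1.0274)·131.25

4.9921 % ABV


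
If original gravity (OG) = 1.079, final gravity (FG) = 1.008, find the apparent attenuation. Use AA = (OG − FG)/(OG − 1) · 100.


AA = (1.079 − 1.008)/(1.079 − 1) · 100

89.8734 %


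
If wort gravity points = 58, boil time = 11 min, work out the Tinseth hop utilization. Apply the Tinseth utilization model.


U = 1.65·0.000125^(GP/1000) · (1 − e^(−0.04·t))/4.15
bigness = 1.65·0.000125^(58/1000) = 0.9797
boil_factor = (1 − e^(−0.04·11))/4.15 = 0.0858
U = 0.9797 · 0.0858

0.0840


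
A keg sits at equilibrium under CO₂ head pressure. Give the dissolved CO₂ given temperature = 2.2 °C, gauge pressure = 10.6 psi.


vols = (P + 14.695)·(0.01821 + 0.09011·e^(−0.04·T))
vols = (10.6 + 14.695)·(0.01821 + 0.09011·e^(−0.04·2.2))

2.5479 volumes


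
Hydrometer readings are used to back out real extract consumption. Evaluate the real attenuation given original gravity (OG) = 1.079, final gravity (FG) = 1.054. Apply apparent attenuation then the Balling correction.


AA = (OG−FG)/(OG−1)·100;  RA = AA·0.8192
AA = (1.079 − 1.054)/(1.079 − 1)·100 = 31.6456
RA = 31.6456·0.8192

25.9241 %


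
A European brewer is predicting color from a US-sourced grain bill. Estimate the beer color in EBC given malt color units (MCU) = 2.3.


SRM = 1.4922·MCU^0.6859;  EBC = SRM·1.97
SRM = 1.4922·2.3^0.6859 = 2.6420
EBC = 2.6420·1.97

5.2048 EBC


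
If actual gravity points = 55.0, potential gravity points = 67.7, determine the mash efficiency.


efficiency = actual / potential × 100
efficiency = 55.0 / 67.7 × 100

81.2408 %


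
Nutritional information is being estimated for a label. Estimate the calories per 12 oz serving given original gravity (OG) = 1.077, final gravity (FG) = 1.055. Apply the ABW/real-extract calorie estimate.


ABW = (OG−FG)·131.25·0.79/FG;  °P = 259 − 259/SG (for OG→OE and FG→AE);  RE = 0.1808·OE + 0.8192·AE;  Cal = (6.9·ABW + 4·(RE−0.1))·FG·3.55
ABW = (1.077 − 1.055)·131.25·0.79/1.055 = 2.1622
OE = 259 − 259/1.077 = 18.5172 °P
AE = 259 − 259/1.055 = 13.5024 °P
RE = 0.1808·18.5172 + 0.8192·13.5024 = 14.4090 °P
Cal = (6.9·2.1622 + 4·(14.4090−0.1))·1.055·3.55

270.2400 kcal


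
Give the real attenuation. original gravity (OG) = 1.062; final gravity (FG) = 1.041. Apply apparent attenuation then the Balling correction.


AA = (OG−FG)/(OG−1)·100;  RA = AA·0.8192
AA = (1.062 − 1.041)/(1.062 − 1)·100 = 33.8710
RA = 33.8710·0.8192

27.7471 %


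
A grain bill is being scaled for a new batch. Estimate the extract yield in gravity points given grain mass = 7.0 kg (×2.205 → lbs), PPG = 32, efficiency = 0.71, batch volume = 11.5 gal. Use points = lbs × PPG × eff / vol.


lbs = 7.0 × 2.205 = 15.4350
points = 15.4350 × 32 × 0.71 / 11.5

30.4942 points


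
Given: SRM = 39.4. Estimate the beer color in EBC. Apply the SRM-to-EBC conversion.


EBC = SRM · 1.97
EBC = 39.4 · 1.97

77.6180 EBC


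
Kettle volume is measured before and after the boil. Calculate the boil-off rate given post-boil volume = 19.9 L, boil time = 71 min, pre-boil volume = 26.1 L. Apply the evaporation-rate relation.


rate = (V_pre − V_post) / (t_min/60)
rate = (26.1 − 19.9) / (71/60)

5.2394 L/hr


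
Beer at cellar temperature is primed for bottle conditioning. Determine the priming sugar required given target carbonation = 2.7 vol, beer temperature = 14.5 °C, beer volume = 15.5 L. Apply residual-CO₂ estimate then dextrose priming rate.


residual = 14.695·(0.01821 + 0.09011·e^(−0.04·T));  sugar = (target − residual)·4.0·V
residual = 14.695·(0.01821 + 0.09011·e^(−0.04·14.5)) = 1.0090
sugar = (2.7 − 1.0090)·4.0·15.5

104.8423 g


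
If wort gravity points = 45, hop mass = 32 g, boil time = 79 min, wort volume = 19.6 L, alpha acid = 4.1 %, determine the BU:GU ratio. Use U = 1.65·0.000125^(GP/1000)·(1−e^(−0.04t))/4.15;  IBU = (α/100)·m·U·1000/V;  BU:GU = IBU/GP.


U = 1.65·0.000125^(45/1000)·(1−e^(−0.04·79))/4.15 = 0.2541
IBU = (4.1/100)·32·0.2541·1000/19.6 = 17.0078
BU:GU = 17.0078/45

0.3780


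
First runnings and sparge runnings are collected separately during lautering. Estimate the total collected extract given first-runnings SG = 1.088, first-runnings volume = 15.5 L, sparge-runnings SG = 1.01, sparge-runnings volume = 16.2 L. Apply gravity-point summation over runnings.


total = Σ (SG_i − 1)·1000·V_i
first = (1.088 − 1)·1000·15.5 = 1364.0000
sparge = (1.01 − 1)·1000·16.2 = 162.0000
total = 1364.0000 + 162.0000

1526.0000 gravity·L


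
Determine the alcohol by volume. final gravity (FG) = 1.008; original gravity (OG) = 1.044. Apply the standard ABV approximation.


ABV = (OG − FG) · 131.25
ABV = (1.044 − 1.008) · 131.25

4.7250 % ABV


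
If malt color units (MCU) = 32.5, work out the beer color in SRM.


SRM = 1.4922 · MCU^0.6859
SRM = 1.4922 · 32.5^0.6859

16.2490 SRM


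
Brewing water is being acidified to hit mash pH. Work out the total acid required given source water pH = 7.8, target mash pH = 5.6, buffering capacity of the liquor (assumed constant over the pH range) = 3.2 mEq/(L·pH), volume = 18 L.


acid = buffering capacity · (pH_source − pH_target) · V
acid = 3.2 · (7.8 − 5.6) · 18

126.7200 mEq


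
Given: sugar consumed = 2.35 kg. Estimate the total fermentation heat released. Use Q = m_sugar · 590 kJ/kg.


Q = 2.35 · 590

1386.5000 kJ


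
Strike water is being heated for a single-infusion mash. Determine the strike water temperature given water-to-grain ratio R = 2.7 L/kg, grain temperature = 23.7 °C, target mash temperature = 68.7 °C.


T_strike = (0.41/R)·(T_mash − T_grain) + T_mash
T_strike = (0.41/2.7)·(68.7 − 23.7) + 68.7

75.5333 °C


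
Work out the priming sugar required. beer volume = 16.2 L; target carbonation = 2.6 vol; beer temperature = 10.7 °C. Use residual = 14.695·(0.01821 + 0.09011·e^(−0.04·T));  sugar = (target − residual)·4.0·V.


residual = 14.695·(0.01821 + 0.09011·e^(−0.04·10.7)) = 1.1307
sugar = (2.6 − 1.1307)·4.0·16.2

95.2105 g


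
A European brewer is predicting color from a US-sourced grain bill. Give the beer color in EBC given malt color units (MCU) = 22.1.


SRM = 1.4922·MCU^0.6859;  EBC = SRM·1.97
SRM = 1.4922·22.1^0.6859 = 12.4723
EBC = 12.4723·1.97

24.5704 EBC


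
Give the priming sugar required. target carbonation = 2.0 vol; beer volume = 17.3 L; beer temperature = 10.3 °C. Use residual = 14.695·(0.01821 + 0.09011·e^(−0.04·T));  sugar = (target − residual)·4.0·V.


residual = 14.695·(0.01821 + 0.09011·e^(−0.04·10.3)) = 1.1446
sugar = (2.0 − 1.1446)·4.0·17.3

59.1921 g


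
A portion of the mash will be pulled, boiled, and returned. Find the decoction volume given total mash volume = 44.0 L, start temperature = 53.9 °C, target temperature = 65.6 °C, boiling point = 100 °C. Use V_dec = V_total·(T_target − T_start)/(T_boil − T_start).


V_dec = 44.0·(65.6 − 53.9)/(100 − 53.9)

11.1670 L


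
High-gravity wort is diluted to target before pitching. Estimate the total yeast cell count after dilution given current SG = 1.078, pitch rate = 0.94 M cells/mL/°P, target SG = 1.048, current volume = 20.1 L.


V_w = V·((SG_c−1)/(SG_t−1)−1);  °P = 259 − 259/SG_t;  cells = rate·(V+V_w)·°P
V_w = 20.1·((1.078−1)/(1.048−1)−1) = 12.5625
V_final = 20.1 + 12.5625 = 32.6625
°P = 259 − 259/1.048 = 11.8626
cells = 0.94·32.6625·11.8626

364.2143 billion cells


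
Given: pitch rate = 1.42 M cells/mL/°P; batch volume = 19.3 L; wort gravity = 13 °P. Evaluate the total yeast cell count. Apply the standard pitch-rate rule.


cells (billions) = rate · V_L · °P
cells = 1.42 · 19.3 · 13

356.2780 billion cells


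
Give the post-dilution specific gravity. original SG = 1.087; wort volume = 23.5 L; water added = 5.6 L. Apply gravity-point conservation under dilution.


SG_new = 1 + (SG_old − 1)·V_old/(V_old + V_water)
pts = (1.087 − 1)·1000·23.5/(23.5 + 5.6) = 70.2577
SG_new = 1 + 70.2577/1000

1.0703


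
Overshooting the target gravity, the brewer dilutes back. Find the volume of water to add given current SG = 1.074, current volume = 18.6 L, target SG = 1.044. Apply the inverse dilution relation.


V_water = V·((SG_curr − 1)/(SG_target − 1) − 1)
V_water = 18.6·((1.074 − 1)/(1.044 − 1) − 1)

12.6818 L


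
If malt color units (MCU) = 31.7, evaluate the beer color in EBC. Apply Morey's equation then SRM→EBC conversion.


SRM = 1.4922·MCU^0.6859;  EBC = SRM·1.97
SRM = 1.4922·31.7^0.6859 = 15.9736
EBC = 15.9736·1.97

31.4680 EBC


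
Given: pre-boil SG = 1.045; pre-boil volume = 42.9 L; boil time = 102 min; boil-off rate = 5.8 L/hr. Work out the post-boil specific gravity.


V_post = V_pre − rate·(t/60);  SG_post = 1 + (SG_pre−1)·V_pre/V_post
V_post = 42.9 − 5.8·(102/60) = 33.0400
SG_post = 1 + (1.045 − 1)·42.9/33.0400

1.0584


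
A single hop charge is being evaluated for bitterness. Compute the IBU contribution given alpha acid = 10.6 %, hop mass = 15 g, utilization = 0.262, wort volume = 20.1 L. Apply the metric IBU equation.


IBU = (α/100)·mass·U·1000 / V
IBU = (10.6/100)·15·0.262·1000 / 20.1

20.7254 IBU


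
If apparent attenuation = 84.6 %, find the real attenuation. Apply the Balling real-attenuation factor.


RA = AA · 0.8192
RA = 84.6 · 0.8192

69.3043 %


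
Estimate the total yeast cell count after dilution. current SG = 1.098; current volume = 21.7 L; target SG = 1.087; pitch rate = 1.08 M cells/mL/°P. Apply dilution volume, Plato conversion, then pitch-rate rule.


V_w = V·((SG_c−1)/(SG_t−1)−1);  °P = 259 − 259/SG_t;  cells = rate·(V+V_w)·°P
V_w = 21.7·((1.098−1)/(1.087−1)−1) = 2.7437
V_final = 21.7 + 2.7437 = 24.4437
°P = 259 − 259/1.087 = 20.7295
cells = 1.08·24.4437·20.7295

547.2425 billion cells


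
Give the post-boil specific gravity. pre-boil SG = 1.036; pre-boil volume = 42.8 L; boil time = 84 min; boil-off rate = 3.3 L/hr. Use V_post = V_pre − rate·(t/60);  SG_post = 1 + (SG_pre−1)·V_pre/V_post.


V_post = 42.8 − 3.3·(84/60) = 38.1800
SG_post = 1 + (1.036 − 1)·42.8/38.1800

1.0404


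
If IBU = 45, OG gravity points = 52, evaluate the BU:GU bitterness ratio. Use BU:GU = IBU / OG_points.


BU:GU = 45 / 52

0.8654


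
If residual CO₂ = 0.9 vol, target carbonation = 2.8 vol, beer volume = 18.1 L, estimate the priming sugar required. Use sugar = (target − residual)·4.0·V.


sugar = (2.8 − 0.9)·4.0·18.1

137.5600 g


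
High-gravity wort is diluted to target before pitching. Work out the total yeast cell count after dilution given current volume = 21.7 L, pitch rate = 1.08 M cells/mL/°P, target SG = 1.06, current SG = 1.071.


V_w = V·((SG_c−1)/(SG_t−1)−1);  °P = 259 − 259/SG_t;  cells = rate·(V+V_w)·°P
V_w = 21.7·((1.071−1)/(1.06−1)−1) = 3.9783
V_final = 21.7 + 3.9783 = 25.6783
°P = 259 − 259/1.06 = 14.6604
cells = 1.08·25.6783·14.6604

406.5704 billion cells


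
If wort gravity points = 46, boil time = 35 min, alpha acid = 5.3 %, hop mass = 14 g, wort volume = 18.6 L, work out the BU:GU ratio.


U = 1.65·0.000125^(GP/1000)·(1−e^(−0.04t))/4.15;  IBU = (α/100)·m·U·1000/V;  BU:GU = IBU/GP
U = 1.65·0.000125^(46/1000)·(1−e^(−0.04·35))/4.15 = 0.1981
IBU = (5.3/100)·14·0.1981·1000/18.6 = 7.9034
BU:GU = 7.9034/46

0.1718


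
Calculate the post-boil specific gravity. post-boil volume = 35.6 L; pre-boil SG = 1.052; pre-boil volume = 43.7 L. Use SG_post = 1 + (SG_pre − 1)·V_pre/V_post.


pts_pre = (1.052 − 1)·1000 = 52.0000
pts_post = 52.0000·43.7/35.6 = 63.8315
SG_post = 1 + 63.8315/1000

1.0638


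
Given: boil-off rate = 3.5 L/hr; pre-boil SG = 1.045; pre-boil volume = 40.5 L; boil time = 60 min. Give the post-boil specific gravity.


V_post = V_pre − rate·(t/60);  SG_post = 1 + (SG_pre−1)·V_pre/V_post
V_post = 40.5 − 3.5·(60/60) = 37.0000
SG_post = 1 + (1.045 − 1)·40.5/37.0000

1.0493


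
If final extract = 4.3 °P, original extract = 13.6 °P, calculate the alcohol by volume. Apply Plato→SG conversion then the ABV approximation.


SG = 259/(259 − P);  ABV = (OG − FG)·131.25
OG = 259/(259 − 13.6) = 1.0554
FG = 259/(259 − 4.3) = 1.0169
ABV = (1.0554 − 1.0169)·131.25

5.0580 % ABV


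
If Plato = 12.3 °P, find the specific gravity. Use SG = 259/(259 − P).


SG = 259/(259 − 12.3)

1.0499


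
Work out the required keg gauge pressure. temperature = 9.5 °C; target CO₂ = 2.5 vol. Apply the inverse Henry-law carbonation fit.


psi = vols/(0.01821 + 0.09011·e^(−0.04·T)) − 14.695
psi = 2.5/(0.01821 + 0.09011·e^(−0.04·9.5)) − 14.695

16.6205 psi


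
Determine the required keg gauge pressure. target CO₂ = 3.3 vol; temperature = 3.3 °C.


psi = vols/(0.01821 + 0.09011·e^(−0.04·T)) − 14.695
psi = 3.3/(0.01821 + 0.09011·e^(−0.04·3.3)) − 14.695

19.2636 psi


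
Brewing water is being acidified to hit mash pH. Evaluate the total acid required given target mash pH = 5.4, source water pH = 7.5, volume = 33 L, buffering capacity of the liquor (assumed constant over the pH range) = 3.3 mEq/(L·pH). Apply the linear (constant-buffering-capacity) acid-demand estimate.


acid = buffering capacity · (pH_source − pH_target) · V
acid = 3.3 · (7.5 − 5.4) · 33

228.6900 mEq


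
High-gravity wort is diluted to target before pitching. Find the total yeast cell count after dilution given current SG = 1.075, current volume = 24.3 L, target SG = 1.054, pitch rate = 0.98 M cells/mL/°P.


V_w = V·((SG_c−1)/(SG_t−1)−1);  °P = 259 − 259/SG_t;  cells = rate·(V+V_w)·°P
V_w = 24.3·((1.075−1)/(1.054−1)−1) = 9.4500
V_final = 24.3 + 9.4500 = 33.7500
°P = 259 − 259/1.054 = 13.2694
cells = 0.98·33.7500·13.2694

438.8870 billion cells


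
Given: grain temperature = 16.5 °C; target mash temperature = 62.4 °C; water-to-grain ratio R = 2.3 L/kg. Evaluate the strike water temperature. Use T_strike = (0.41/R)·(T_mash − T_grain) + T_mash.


T_strike = (0.41/2.3)·(62.4 − 16.5) + 62.4

70.5822 °C


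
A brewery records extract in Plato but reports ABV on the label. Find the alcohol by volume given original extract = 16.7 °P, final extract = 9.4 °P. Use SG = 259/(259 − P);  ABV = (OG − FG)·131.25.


OG = 259/(259 − 16.7) = 1.0689
FG = 259/(259 − 9.4) = 1.0377
ABV = (1.0689 − 1.0377)·131.25

4.1032 % ABV


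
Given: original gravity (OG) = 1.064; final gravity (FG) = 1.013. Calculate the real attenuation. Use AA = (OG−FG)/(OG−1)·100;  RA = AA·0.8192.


AA = (1.064 − 1.013)/(1.064 − 1)·100 = 79.6875
RA = 79.6875·0.8192

65.2800 %


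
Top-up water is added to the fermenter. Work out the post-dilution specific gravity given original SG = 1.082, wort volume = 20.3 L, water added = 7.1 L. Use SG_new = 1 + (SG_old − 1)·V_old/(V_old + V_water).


pts = (1.082 − 1)·1000·20.3/(20.3 + 7.1) = 60.7518
SG_new = 1 + 60.7518/1000

1.0608


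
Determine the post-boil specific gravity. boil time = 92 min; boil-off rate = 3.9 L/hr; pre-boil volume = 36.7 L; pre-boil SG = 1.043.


V_post = V_pre − rate·(t/60);  SG_post = 1 + (SG_pre−1)·V_pre/V_post
V_post = 36.7 − 3.9·(92/60) = 30.7200
SG_post = 1 + (1.043 − 1)·36.7/30.7200

1.0514


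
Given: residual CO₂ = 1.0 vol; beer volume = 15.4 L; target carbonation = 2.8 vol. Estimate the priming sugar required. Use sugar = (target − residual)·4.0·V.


sugar = (2.8 − 1.0)·4.0·15.4

110.8800 g


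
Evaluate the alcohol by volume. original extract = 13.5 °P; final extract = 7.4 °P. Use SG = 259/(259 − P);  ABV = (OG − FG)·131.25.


OG = 259/(259 − 13.5) = 1.0550
FG = 259/(259 − 7.4) = 1.0294
ABV = (1.0550 − 1.0294)·131.25

3.3571 % ABV


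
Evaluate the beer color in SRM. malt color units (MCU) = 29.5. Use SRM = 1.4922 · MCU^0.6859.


SRM = 1.4922 · 29.5^0.6859

15.2047 SRM


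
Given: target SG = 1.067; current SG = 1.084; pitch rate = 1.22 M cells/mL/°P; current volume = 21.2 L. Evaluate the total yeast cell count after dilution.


V_w = V·((SG_c−1)/(SG_t−1)−1);  °P = 259 − 259/SG_t;  cells = rate·(V+V_w)·°P
V_w = 21.2·((1.084−1)/(1.067−1)−1) = 5.3791
V_final = 21.2 + 5.3791 = 26.5791
°P = 259 − 259/1.067 = 16.2634
cells = 1.22·26.5791·16.2634

527.3638 billion cells


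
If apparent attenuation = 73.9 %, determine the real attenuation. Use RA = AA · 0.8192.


RA = 73.9 · 0.8192

60.5389 %


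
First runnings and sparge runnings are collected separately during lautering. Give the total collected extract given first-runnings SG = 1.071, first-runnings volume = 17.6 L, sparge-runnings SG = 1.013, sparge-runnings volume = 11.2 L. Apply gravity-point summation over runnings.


total = Σ (SG_i − 1)·1000·V_i
first = (1.071 − 1)·1000·17.6 = 1249.6000
sparge = (1.013 − 1)·1000·11.2 = 145.6000
total = 1249.6000 + 145.6000

1395.2000 gravity·L


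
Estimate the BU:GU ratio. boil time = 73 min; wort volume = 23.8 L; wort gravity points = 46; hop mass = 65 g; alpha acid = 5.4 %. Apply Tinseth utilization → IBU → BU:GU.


U = 1.65·0.000125^(GP/1000)·(1−e^(−0.04t))/4.15;  IBU = (α/100)·m·U·1000/V;  BU:GU = IBU/GP
U = 1.65·0.000125^(46/1000)·(1−e^(−0.04·73))/4.15 = 0.2488
IBU = (5.4/100)·65·0.2488·1000/23.8 = 36.6898
BU:GU = 36.6898/46

0.7976


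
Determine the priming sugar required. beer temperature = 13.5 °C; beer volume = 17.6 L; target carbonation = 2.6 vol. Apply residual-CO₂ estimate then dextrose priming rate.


residual = 14.695·(0.01821 + 0.09011·e^(−0.04·T));  sugar = (target − residual)·4.0·V
residual = 14.695·(0.01821 + 0.09011·e^(−0.04·13.5)) = 1.0393
sugar = (2.6 − 1.0393)·4.0·17.6

109.8767 g


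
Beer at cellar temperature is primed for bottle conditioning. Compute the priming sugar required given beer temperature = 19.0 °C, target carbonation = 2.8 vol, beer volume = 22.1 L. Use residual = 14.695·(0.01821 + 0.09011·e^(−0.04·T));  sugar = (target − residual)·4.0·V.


residual = 14.695·(0.01821 + 0.09011·e^(−0.04·19.0)) = 0.8869
sugar = (2.8 − 0.8869)·4.0·22.1

169.1212 g


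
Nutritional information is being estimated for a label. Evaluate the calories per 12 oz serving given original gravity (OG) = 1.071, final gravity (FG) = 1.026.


ABW = (OG−FG)·131.25·0.79/FG;  °P = 259 − 259/SG (for OG→OE and FG→AE);  RE = 0.1808·OE + 0.8192·AE;  Cal = (6.9·ABW + 4·(RE−0.1))·FG·3.55
ABW = (1.071 − 1.026)·131.25·0.79/1.026 = 4.5477
OE = 259 − 259/1.071 = 17.1699 °P
AE = 259 − 259/1.026 = 6.5634 °P
RE = 0.1808·17.1699 + 0.8192·6.5634 = 8.4810 °P
Cal = (6.9·4.5477 + 4·(8.4810−0.1))·1.026·3.55

236.3969 kcal


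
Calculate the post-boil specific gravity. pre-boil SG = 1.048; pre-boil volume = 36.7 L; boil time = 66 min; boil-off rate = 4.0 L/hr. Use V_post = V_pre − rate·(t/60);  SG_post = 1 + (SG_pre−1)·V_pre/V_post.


V_post = 36.7 − 4.0·(66/60) = 32.3000
SG_post = 1 + (1.048 − 1)·36.7/32.3000

1.0545


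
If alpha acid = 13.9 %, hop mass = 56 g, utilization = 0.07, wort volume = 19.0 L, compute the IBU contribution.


IBU = (α/100)·mass·U·1000 / V
IBU = (13.9/100)·56·0.07·1000 / 19.0

28.6779 IBU
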